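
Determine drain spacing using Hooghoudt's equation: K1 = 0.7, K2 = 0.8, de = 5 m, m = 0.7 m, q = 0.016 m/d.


S^2 = 8*K2*de*m/q + 4*K1*m^2/q
S^2 = 8*0.8*5*0.7/0.016 + 4*0.7*0.7^2/0.016
S = sqrt(1485.7500)

38.5454 m


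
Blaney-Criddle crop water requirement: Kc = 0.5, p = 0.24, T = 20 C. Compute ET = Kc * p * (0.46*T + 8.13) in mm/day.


ET = Kc * p * (0.46*T + 8.13)
ET = 0.5 * 0.24 * (0.46*20 + 8.13)
ET = 0.5 * 0.24 * 17.3300

2.0796 mm/day


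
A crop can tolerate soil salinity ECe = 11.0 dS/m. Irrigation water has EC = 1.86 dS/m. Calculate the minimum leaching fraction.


LR = ECiw / (5*ECe - ECiw)
LR = 1.86 / (5*11.0 - 1.86)
LR = 1.86 / 53.1400

0.0350


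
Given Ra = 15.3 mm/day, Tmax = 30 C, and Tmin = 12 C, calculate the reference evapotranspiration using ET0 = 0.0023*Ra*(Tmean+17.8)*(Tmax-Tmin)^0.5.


Tmean = (Tmax + Tmin)/2 = (30 + 12)/2 = 21.0
ET0 = 0.0023 * 15.3 * (21.0 + 17.8) * sqrt(30 - 12)
ET0 = 0.0023 * 15.3 * 38.8 * 4.242641

5.7928 mm/day


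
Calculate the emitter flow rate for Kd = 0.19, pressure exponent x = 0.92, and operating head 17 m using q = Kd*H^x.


q = Kd * H^x = 0.19 * 17^0.92 = 0.19 * 13.552300

2.5749 L/h


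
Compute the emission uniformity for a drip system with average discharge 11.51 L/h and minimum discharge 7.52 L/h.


EU = (q_min/q_avg)*100 = (7.52/11.51)*100 = 65.3345%

65.3345 %


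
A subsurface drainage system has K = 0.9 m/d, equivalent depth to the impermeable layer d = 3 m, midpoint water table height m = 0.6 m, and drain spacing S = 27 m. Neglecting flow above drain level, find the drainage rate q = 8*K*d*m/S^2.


q = 8*K*d*m/S^2
q = 8*0.9*3*0.6/27^2
q = 12.9600 / 729

0.0178 m/d


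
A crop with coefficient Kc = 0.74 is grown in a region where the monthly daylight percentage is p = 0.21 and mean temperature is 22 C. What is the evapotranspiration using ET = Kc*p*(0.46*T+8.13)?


ET = Kc * p * (0.46*T + 8.13)
ET = 0.74 * 0.21 * (0.46*22 + 8.13)
ET = 0.74 * 0.21 * 18.2500

2.8360 mm/day


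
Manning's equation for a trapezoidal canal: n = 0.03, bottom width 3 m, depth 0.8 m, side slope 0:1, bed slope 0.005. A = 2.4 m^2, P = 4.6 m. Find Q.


R = A/P = 2.4/4.6 = 0.521739
Q = (1/0.03) * 2.4 * 0.521739^(2/3) * 0.005^0.5

3.6662 m^3/s


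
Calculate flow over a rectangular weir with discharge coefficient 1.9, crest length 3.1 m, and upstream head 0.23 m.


Q = C * L * H^(3/2) = 1.9 * 3.1 * 0.23^1.5 = 1.9 * 3.1 * 0.110304

0.6497 m^3/s


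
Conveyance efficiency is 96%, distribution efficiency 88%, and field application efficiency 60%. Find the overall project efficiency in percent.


Ec = 0.96, Eb = 0.88, Ea = 0.6
E = 0.96 * 0.88 * 0.6 * 100 = 50.6880%

50.6880 %


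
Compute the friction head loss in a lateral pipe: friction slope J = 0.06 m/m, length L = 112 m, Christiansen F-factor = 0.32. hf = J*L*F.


hf = J * L * F = 0.06 * 112 * 0.32 = 2.1504 m

2.1504 m


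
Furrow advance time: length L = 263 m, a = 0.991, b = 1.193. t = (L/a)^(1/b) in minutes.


t = (L/a)^(1/b)
t = (263/0.991)^(1/1.193)
t = 265.388496^(1/1.193)

107.5855 min


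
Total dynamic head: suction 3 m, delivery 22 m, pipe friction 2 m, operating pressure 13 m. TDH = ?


TDH = Hs + Hd + hf + Hp = 3 + 22 + 2 + 13 = 40

40 m


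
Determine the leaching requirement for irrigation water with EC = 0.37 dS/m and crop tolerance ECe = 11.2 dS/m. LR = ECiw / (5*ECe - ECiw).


LR = ECiw / (5*ECe - ECiw)
LR = 0.37 / (5*11.2 - 0.37)
LR = 0.37 / 55.6300

0.0067


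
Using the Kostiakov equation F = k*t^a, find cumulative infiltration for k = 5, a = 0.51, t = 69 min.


F = k * t^a = 5 * 69^0.51
F = 5 * 8.665887

43.3294 mm


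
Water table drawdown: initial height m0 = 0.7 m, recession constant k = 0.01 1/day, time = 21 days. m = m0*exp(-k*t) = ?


m = m0 * exp(-k*t)
m = 0.7 * exp(-0.01 * 21)
m = 0.7 * exp(-0.2100)

0.5674 m


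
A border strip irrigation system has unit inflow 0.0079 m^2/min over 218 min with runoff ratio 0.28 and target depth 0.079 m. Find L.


L = q*t/((1+r)*Z)
L = 0.0079*218/((1+0.28)*0.079)
L = 1.7222/0.10112

17.0312 m


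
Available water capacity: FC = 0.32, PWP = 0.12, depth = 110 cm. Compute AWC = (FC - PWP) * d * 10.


AWC = (FC - PWP) * d * 10
AWC = (0.32 - 0.12) * 110 * 10
AWC = 0.2000 * 110 * 10

220.0000 mm


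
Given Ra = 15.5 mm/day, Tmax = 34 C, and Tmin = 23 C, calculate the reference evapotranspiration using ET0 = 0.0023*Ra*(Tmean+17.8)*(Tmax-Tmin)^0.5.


Tmean = (Tmax + Tmin)/2 = (34 + 23)/2 = 28.5
ET0 = 0.0023 * 15.5 * (28.5 + 17.8) * sqrt(34 - 23)
ET0 = 0.0023 * 15.5 * 46.3 * 3.316625

5.4744 mm/day


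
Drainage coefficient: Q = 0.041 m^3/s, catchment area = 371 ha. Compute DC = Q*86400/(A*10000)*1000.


DC = Q * 86400 / (A * 10000) * 1000
DC = 0.041 * 86400 / (371 * 10000) * 1000
DC = 3542400.0000 / 3710000

0.9548 mm/day


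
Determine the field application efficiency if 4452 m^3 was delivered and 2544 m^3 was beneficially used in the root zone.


Ea = V_root / V_field * 100 = 2544 / 4452 * 100 = 57.1429%

57.1429 %


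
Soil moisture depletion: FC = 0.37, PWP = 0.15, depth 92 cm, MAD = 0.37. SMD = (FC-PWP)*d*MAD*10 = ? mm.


SMD = (FC - PWP) * d * MAD * 10
SMD = (0.37 - 0.15) * 92 * 0.37 * 10
SMD = 0.2200 * 92 * 0.37 * 10

74.8880 mm


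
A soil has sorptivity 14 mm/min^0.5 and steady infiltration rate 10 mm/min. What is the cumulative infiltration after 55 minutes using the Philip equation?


F = S*sqrt(t) + A*t
F = 14*sqrt(55) + 10*55
F = 14*7.416198 + 550

653.8268 mm


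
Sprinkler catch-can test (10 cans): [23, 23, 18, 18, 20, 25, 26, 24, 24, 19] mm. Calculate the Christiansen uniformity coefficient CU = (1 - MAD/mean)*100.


mean = 22.000000 mm
MAD = 2.600000 mm
CU = (1 - 2.600000/22.000000)*100

88.1818 %


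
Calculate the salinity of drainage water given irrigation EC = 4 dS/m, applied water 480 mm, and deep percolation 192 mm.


EC_dw = EC_iw * D_iw / D_dw
EC_dw = 4 * 480 / 192
EC_dw = 1920 / 192

10.0000 dS/m


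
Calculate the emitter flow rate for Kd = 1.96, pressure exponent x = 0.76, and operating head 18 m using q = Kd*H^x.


q = Kd * H^x = 1.96 * 18^0.76 = 1.96 * 8.995123

17.6304 L/h


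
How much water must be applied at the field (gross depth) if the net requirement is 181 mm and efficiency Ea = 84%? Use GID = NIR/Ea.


Ea = 84% = 0.84
GID = NIR / Ea = 181 / 0.84 = 215.4762 mm

215.4762 mm


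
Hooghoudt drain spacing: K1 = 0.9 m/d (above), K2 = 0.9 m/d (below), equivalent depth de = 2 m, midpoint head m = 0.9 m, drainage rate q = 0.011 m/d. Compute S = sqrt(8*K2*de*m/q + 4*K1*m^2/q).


S^2 = 8*K2*de*m/q + 4*K1*m^2/q
S^2 = 8*0.9*2*0.9/0.011 + 4*0.9*0.9^2/0.011
S = sqrt(1443.2727)

37.9904 m


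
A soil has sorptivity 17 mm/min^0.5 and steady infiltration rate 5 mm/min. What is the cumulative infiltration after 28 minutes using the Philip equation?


F = S*sqrt(t) + A*t
F = 17*sqrt(28) + 5*28
F = 17*5.291503 + 140

229.9556 mm


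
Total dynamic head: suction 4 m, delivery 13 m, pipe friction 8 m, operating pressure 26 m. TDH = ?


TDH = Hs + Hd + hf + Hp = 4 + 13 + 8 + 26 = 51

51 m


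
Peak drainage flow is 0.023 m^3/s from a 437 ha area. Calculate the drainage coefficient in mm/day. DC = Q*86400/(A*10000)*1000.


DC = Q * 86400 / (A * 10000) * 1000
DC = 0.023 * 86400 / (437 * 10000) * 1000
DC = 1987200.0000 / 4370000

0.4547 mm/day


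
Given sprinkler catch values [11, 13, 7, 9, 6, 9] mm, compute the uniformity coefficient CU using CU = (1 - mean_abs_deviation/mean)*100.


mean = 9.166667 mm
MAD = 1.888889 mm
CU = (1 - 1.888889/9.166667)*100

79.3939 %


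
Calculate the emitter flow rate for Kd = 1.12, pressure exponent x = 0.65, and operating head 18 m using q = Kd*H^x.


q = Kd * H^x = 1.12 * 18^0.65 = 1.12 * 6.545263

7.3307 L/h


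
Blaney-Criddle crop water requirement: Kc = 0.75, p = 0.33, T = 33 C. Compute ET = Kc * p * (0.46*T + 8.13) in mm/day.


ET = Kc * p * (0.46*T + 8.13)
ET = 0.75 * 0.33 * (0.46*33 + 8.13)
ET = 0.75 * 0.33 * 23.3100

5.7692 mm/day


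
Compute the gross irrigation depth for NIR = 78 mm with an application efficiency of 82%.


Ea = 82% = 0.82
GID = NIR / Ea = 78 / 0.82 = 95.1220 mm

95.1220 mm


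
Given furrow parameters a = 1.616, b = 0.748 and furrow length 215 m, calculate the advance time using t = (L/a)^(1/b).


t = (L/a)^(1/b)
t = (215/1.616)^(1/0.748)
t = 133.044554^(1/0.748)

691.1436 min


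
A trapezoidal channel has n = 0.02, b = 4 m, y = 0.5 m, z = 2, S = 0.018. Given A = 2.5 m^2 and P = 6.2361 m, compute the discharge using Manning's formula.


R = A/P = 2.5/6.2361 = 0.400892
Q = (1/0.02) * 2.5 * 0.400892^(2/3) * 0.018^0.5

9.1180 m^3/s


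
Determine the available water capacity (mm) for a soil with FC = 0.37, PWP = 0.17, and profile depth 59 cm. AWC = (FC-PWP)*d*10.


AWC = (FC - PWP) * d * 10
AWC = (0.37 - 0.17) * 59 * 10
AWC = 0.2000 * 59 * 10

118.0000 mm


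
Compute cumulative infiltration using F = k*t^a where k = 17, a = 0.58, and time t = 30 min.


F = k * t^a = 17 * 30^0.58
F = 17 * 7.190024

122.2304 mm


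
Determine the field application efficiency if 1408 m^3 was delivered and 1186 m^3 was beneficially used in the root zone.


Ea = V_root / V_field * 100 = 1186 / 1408 * 100 = 84.2330%

84.2330 %


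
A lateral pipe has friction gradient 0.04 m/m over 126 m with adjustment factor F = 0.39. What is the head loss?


hf = J * L * F = 0.04 * 126 * 0.39 = 1.9656 m

1.9656 m


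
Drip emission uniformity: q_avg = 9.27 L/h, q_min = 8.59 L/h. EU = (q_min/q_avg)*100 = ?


EU = (q_min/q_avg)*100 = (8.59/9.27)*100 = 92.6645%

92.6645 %


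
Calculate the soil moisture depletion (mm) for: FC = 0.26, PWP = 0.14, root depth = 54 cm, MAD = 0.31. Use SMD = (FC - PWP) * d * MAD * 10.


SMD = (FC - PWP) * d * MAD * 10
SMD = (0.26 - 0.14) * 54 * 0.31 * 10
SMD = 0.1200 * 54 * 0.31 * 10

20.0880 mm


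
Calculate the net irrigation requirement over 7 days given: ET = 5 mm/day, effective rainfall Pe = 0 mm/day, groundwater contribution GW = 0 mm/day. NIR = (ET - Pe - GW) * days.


Daily deficit = ET - Pe - GW = 5 - 0 - 0 = 5 mm/day
NIR = 5 * 7 = 35 mm

35.0000 mm


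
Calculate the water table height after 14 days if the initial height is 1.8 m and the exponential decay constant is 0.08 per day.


m = m0 * exp(-k*t)
m = 1.8 * exp(-0.08 * 14)
m = 1.8 * exp(-1.1200)

0.5873 m


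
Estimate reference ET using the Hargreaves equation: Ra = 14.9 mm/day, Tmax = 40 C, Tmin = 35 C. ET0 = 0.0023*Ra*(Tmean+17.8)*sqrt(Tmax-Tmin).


Tmean = (Tmax + Tmin)/2 = (40 + 35)/2 = 37.5
ET0 = 0.0023 * 14.9 * (37.5 + 17.8) * sqrt(40 - 35)
ET0 = 0.0023 * 14.9 * 55.3 * 2.236068

4.2376 mm/day


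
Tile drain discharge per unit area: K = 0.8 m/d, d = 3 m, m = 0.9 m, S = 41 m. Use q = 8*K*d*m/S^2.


q = 8*K*d*m/S^2
q = 8*0.8*3*0.9/41^2
q = 17.2800 / 1681

0.0103 m/d


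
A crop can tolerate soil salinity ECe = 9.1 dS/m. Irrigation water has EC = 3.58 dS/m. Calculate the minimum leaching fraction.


LR = ECiw / (5*ECe - ECiw)
LR = 3.58 / (5*9.1 - 3.58)
LR = 3.58 / 41.9200

0.0854


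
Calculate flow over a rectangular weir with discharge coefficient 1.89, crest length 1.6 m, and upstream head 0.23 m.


Q = C * L * H^(3/2) = 1.89 * 1.6 * 0.23^1.5 = 1.89 * 1.6 * 0.110304

0.3336 m^3/s


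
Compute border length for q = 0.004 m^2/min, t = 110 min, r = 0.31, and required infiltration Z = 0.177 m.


L = q*t/((1+r)*Z)
L = 0.004*110/((1+0.31)*0.177)
L = 0.44/0.23187

1.8976 m


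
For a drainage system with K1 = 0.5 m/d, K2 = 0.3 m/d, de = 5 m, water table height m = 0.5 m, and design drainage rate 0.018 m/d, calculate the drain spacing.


S^2 = 8*K2*de*m/q + 4*K1*m^2/q
S^2 = 8*0.3*5*0.5/0.018 + 4*0.5*0.5^2/0.018
S = sqrt(361.1111)

19.0029 m


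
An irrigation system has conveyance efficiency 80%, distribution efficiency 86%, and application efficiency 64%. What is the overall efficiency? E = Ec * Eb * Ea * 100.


Ec = 0.8, Eb = 0.86, Ea = 0.64
E = 0.8 * 0.86 * 0.64 * 100 = 44.0320%

44.0320 %


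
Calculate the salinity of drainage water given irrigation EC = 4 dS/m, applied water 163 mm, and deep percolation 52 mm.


EC_dw = EC_iw * D_iw / D_dw
EC_dw = 4 * 163 / 52
EC_dw = 652 / 52

12.5385 dS/m


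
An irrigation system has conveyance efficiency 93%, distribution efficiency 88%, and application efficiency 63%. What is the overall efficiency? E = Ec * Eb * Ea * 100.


Ec = 0.93, Eb = 0.88, Ea = 0.63
E = 0.93 * 0.88 * 0.63 * 100 = 51.5592%

51.5592 %


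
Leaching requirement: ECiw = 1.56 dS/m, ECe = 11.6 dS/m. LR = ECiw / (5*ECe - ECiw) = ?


LR = ECiw / (5*ECe - ECiw)
LR = 1.56 / (5*11.6 - 1.56)
LR = 1.56 / 56.4400

0.0276


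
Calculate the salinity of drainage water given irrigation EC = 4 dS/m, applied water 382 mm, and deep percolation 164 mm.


EC_dw = EC_iw * D_iw / D_dw
EC_dw = 4 * 382 / 164
EC_dw = 1528 / 164

9.3171 dS/m


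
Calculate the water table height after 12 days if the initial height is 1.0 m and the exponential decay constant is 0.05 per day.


m = m0 * exp(-k*t)
m = 1.0 * exp(-0.05 * 12)
m = 1.0 * exp(-0.6000)

0.5488 m


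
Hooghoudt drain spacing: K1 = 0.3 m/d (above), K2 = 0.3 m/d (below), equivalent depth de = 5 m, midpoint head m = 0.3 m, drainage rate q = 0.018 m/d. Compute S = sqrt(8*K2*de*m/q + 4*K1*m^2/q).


S^2 = 8*K2*de*m/q + 4*K1*m^2/q
S^2 = 8*0.3*5*0.3/0.018 + 4*0.3*0.3^2/0.018
S = sqrt(206.0000)

14.3527 m


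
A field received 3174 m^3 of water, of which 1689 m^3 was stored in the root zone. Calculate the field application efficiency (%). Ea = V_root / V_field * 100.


Ea = V_root / V_field * 100 = 1689 / 3174 * 100 = 53.2136%

53.2136 %


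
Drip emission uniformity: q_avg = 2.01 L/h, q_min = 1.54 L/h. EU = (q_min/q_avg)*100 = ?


EU = (q_min/q_avg)*100 = (1.54/2.01)*100 = 76.6169%

76.6169 %


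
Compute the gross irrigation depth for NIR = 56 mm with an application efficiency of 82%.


Ea = 82% = 0.82
GID = NIR / Ea = 56 / 0.82 = 68.2927 mm

68.2927 mm


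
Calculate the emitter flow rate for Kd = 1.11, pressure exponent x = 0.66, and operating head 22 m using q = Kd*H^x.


q = Kd * H^x = 1.11 * 22^0.66 = 1.11 * 7.691286

8.5373 L/h


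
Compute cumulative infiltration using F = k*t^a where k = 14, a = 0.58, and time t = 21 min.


F = k * t^a = 14 * 21^0.58
F = 14 * 5.846382

81.8493 mm


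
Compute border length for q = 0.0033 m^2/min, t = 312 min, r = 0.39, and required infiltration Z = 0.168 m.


L = q*t/((1+r)*Z)
L = 0.0033*312/((1+0.39)*0.168)
L = 1.0296/0.23352

4.4090 m


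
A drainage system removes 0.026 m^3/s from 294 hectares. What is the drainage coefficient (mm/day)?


DC = Q * 86400 / (A * 10000) * 1000
DC = 0.026 * 86400 / (294 * 10000) * 1000
DC = 2246400.0000 / 2940000

0.7641 mm/day


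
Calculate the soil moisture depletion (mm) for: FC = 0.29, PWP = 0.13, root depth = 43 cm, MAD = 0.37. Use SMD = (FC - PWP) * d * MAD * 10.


SMD = (FC - PWP) * d * MAD * 10
SMD = (0.29 - 0.13) * 43 * 0.37 * 10
SMD = 0.1600 * 43 * 0.37 * 10

25.4560 mm


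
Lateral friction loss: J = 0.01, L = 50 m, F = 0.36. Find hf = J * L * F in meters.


hf = J * L * F = 0.01 * 50 * 0.36 = 0.1800 m

0.1800 m


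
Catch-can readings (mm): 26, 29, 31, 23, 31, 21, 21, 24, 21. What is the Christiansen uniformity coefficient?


mean = 25.222222 mm
MAD = 3.580247 mm
CU = (1 - 3.580247/25.222222)*100

85.8052 %


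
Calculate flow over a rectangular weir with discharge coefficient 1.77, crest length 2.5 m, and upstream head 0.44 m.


Q = C * L * H^(3/2) = 1.77 * 2.5 * 0.44^1.5 = 1.77 * 2.5 * 0.291863

1.2915 m^3/s


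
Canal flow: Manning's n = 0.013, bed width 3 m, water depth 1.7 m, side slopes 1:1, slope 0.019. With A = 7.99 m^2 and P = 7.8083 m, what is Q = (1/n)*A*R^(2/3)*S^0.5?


R = A/P = 7.99/7.8083 = 1.023270
Q = (1/0.013) * 7.99 * 1.023270^(2/3) * 0.019^0.5

86.0281 m^3/s


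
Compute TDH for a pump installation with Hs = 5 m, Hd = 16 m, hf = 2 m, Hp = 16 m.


TDH = Hs + Hd + hf + Hp = 5 + 16 + 2 + 16 = 39

39 m


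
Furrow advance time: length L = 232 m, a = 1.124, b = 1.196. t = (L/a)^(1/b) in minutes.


t = (L/a)^(1/b)
t = (232/1.124)^(1/1.196)
t = 206.405694^(1/1.196)

86.1759 min


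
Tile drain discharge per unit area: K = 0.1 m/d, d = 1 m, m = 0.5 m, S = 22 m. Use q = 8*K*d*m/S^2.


q = 8*K*d*m/S^2
q = 8*0.1*1*0.5/22^2
q = 0.4000 / 484

8.2645e-04 m/d


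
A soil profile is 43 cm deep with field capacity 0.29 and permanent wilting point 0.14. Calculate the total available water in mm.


AWC = (FC - PWP) * d * 10
AWC = (0.29 - 0.14) * 43 * 10
AWC = 0.1500 * 43 * 10

64.5000 mm


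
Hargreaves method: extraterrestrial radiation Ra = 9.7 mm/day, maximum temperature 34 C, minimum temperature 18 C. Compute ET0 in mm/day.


Tmean = (Tmax + Tmin)/2 = (34 + 18)/2 = 26.0
ET0 = 0.0023 * 9.7 * (26.0 + 17.8) * sqrt(34 - 18)
ET0 = 0.0023 * 9.7 * 43.8 * 4.000000

3.9087 mm/day


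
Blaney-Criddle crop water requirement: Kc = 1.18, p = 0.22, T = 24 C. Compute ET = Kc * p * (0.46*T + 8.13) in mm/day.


ET = Kc * p * (0.46*T + 8.13)
ET = 1.18 * 0.22 * (0.46*24 + 8.13)
ET = 1.18 * 0.22 * 19.1700

4.9765 mm/day


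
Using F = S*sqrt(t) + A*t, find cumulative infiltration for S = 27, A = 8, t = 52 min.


F = S*sqrt(t) + A*t
F = 27*sqrt(52) + 8*52
F = 27*7.211103 + 416

610.6998 mm


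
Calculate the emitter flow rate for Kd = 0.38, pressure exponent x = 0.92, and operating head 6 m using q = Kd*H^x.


q = Kd * H^x = 0.38 * 6^0.92 = 0.38 * 5.198753

1.9755 L/h


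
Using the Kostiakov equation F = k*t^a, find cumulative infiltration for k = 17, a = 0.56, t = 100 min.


F = k * t^a = 17 * 100^0.56
F = 17 * 13.182567

224.1036 mm


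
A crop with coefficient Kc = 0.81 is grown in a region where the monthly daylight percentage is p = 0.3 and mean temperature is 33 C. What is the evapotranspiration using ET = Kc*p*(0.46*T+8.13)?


ET = Kc * p * (0.46*T + 8.13)
ET = 0.81 * 0.3 * (0.46*33 + 8.13)
ET = 0.81 * 0.3 * 23.3100

5.6643 mm/day


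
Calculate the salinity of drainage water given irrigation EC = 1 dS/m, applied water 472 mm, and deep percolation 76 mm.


EC_dw = EC_iw * D_iw / D_dw
EC_dw = 1 * 472 / 76
EC_dw = 472 / 76

6.2105 dS/m


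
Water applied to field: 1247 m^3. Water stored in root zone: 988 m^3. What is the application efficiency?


Ea = V_root / V_field * 100 = 988 / 1247 * 100 = 79.2302%

79.2302 %


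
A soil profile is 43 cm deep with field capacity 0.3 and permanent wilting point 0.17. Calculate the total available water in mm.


AWC = (FC - PWP) * d * 10
AWC = (0.3 - 0.17) * 43 * 10
AWC = 0.1300 * 43 * 10

55.9000 mm


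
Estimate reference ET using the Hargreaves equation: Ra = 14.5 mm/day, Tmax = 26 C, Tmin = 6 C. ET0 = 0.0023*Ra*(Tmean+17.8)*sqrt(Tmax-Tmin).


Tmean = (Tmax + Tmin)/2 = (26 + 6)/2 = 16.0
ET0 = 0.0023 * 14.5 * (16.0 + 17.8) * sqrt(26 - 6)
ET0 = 0.0023 * 14.5 * 33.8 * 4.472136

5.0411 mm/day


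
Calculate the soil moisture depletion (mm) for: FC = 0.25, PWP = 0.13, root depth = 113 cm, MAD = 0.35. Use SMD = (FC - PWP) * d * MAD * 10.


SMD = (FC - PWP) * d * MAD * 10
SMD = (0.25 - 0.13) * 113 * 0.35 * 10
SMD = 0.1200 * 113 * 0.35 * 10

47.4600 mm


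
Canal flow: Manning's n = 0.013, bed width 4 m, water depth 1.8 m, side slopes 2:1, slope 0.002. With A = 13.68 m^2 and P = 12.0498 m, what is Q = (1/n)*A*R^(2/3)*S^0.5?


R = A/P = 13.68/12.0498 = 1.135289
Q = (1/0.013) * 13.68 * 1.135289^(2/3) * 0.002^0.5

51.2148 m^3/s


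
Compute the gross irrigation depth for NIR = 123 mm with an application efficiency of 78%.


Ea = 78% = 0.78
GID = NIR / Ea = 123 / 0.78 = 157.6923 mm

157.6923 mm


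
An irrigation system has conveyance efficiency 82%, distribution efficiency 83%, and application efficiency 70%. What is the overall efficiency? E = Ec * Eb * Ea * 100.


Ec = 0.82, Eb = 0.83, Ea = 0.7
E = 0.82 * 0.83 * 0.7 * 100 = 47.6420%

47.6420 %


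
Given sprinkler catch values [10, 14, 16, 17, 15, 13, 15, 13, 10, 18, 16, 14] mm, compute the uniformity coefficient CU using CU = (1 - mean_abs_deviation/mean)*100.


mean = 14.250000 mm
MAD = 1.916667 mm
CU = (1 - 1.916667/14.250000)*100

86.5497 %


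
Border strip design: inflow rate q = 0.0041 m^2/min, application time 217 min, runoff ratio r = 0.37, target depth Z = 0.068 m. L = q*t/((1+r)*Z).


L = q*t/((1+r)*Z)
L = 0.0041*217/((1+0.37)*0.068)
L = 0.8897/0.09316

9.5502 m


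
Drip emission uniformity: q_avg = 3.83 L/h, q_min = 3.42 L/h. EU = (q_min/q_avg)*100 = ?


EU = (q_min/q_avg)*100 = (3.42/3.83)*100 = 89.2950%

89.2950 %


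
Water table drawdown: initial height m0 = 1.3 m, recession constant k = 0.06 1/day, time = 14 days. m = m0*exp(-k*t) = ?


m = m0 * exp(-k*t)
m = 1.3 * exp(-0.06 * 14)
m = 1.3 * exp(-0.8400)

0.5612 m


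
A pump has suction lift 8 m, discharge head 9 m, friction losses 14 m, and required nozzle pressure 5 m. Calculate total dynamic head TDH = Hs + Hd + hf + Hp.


TDH = Hs + Hd + hf + Hp = 8 + 9 + 14 + 5 = 36

36 m


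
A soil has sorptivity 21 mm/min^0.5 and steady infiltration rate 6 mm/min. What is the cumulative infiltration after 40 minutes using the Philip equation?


F = S*sqrt(t) + A*t
F = 21*sqrt(40) + 6*40
F = 21*6.324555 + 240

372.8157 mm


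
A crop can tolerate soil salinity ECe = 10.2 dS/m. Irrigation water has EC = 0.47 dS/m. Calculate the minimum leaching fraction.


LR = ECiw / (5*ECe - ECiw)
LR = 0.47 / (5*10.2 - 0.47)
LR = 0.47 / 50.5300

0.0093


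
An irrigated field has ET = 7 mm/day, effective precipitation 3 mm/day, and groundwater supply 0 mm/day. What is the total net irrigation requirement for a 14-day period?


Daily deficit = ET - Pe - GW = 7 - 3 - 0 = 4 mm/day
NIR = 4 * 14 = 56 mm

56.0000 mm


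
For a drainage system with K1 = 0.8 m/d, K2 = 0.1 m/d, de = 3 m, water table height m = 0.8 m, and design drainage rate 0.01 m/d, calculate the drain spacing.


S^2 = 8*K2*de*m/q + 4*K1*m^2/q
S^2 = 8*0.1*3*0.8/0.01 + 4*0.8*0.8^2/0.01
S = sqrt(396.8000)

19.9198 m


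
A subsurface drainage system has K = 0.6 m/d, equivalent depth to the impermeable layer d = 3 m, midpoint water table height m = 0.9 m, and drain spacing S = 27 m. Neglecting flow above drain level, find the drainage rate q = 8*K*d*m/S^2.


q = 8*K*d*m/S^2
q = 8*0.6*3*0.9/27^2
q = 12.9600 / 729

0.0178 m/d


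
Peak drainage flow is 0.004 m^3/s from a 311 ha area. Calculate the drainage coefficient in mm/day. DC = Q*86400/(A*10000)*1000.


DC = Q * 86400 / (A * 10000) * 1000
DC = 0.004 * 86400 / (311 * 10000) * 1000
DC = 345600.0000 / 3110000

0.1111 mm/day


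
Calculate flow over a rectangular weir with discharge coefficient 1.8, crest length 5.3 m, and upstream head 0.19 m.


Q = C * L * H^(3/2) = 1.8 * 5.3 * 0.19^1.5 = 1.8 * 5.3 * 0.082819

0.7901 m^3/s


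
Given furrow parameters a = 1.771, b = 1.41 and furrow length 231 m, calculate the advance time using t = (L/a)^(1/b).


t = (L/a)^(1/b)
t = (231/1.771)^(1/1.41)
t = 130.434783^(1/1.41)

31.6431 min


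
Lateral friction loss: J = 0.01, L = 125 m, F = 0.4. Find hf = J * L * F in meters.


hf = J * L * F = 0.01 * 125 * 0.4 = 0.5000 m

0.5000 m


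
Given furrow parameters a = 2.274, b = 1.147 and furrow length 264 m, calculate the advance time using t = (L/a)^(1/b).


t = (L/a)^(1/b)
t = (264/2.274)^(1/1.147)
t = 116.094987^(1/1.147)

63.1228 min


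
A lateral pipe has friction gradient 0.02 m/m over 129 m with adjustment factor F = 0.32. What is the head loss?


hf = J * L * F = 0.02 * 129 * 0.32 = 0.8256 m

0.8256 m


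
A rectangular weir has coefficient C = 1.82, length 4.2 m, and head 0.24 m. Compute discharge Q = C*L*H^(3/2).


Q = C * L * H^(3/2) = 1.82 * 4.2 * 0.24^1.5 = 1.82 * 4.2 * 0.117576

0.8988 m^3/s


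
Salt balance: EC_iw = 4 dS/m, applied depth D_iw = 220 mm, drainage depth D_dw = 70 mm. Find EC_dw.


EC_dw = EC_iw * D_iw / D_dw
EC_dw = 4 * 220 / 70
EC_dw = 880 / 70

12.5714 dS/m


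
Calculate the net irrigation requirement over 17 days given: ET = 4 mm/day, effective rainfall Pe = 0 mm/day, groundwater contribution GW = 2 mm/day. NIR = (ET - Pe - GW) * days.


Daily deficit = ET - Pe - GW = 4 - 0 - 2 = 2 mm/day
NIR = 2 * 17 = 34 mm

34.0000 mm


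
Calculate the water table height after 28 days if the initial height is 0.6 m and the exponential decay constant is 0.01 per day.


m = m0 * exp(-k*t)
m = 0.6 * exp(-0.01 * 28)
m = 0.6 * exp(-0.2800)

0.4535 m


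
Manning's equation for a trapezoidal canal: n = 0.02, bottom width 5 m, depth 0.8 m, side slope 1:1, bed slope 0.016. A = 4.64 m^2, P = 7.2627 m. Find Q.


R = A/P = 4.64/7.2627 = 0.638881
Q = (1/0.02) * 4.64 * 0.638881^(2/3) * 0.016^0.5

21.7685 m^3/s


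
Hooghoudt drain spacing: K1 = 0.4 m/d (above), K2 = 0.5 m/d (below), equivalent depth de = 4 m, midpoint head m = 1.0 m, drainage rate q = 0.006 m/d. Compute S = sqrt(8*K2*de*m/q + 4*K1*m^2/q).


S^2 = 8*K2*de*m/q + 4*K1*m^2/q
S^2 = 8*0.5*4*1.0/0.006 + 4*0.4*1.0^2/0.006
S = sqrt(2933.3333)

54.1603 m


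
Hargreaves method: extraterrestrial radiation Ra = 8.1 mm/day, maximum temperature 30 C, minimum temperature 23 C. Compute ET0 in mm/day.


Tmean = (Tmax + Tmin)/2 = (30 + 23)/2 = 26.5
ET0 = 0.0023 * 8.1 * (26.5 + 17.8) * sqrt(30 - 23)
ET0 = 0.0023 * 8.1 * 44.3 * 2.645751

2.1836 mm/day


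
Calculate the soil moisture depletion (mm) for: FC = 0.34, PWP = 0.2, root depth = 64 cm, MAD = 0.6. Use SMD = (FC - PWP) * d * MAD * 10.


SMD = (FC - PWP) * d * MAD * 10
SMD = (0.34 - 0.2) * 64 * 0.6 * 10
SMD = 0.1400 * 64 * 0.6 * 10

53.7600 mm


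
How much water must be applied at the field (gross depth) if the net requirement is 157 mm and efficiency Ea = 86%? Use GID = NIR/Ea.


Ea = 86% = 0.86
GID = NIR / Ea = 157 / 0.86 = 182.5581 mm

182.5581 mm


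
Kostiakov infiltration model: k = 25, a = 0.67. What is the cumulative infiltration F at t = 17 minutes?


F = k * t^a = 25 * 17^0.67
F = 25 * 6.674224

166.8556 mm


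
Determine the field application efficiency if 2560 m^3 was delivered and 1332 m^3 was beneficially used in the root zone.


Ea = V_root / V_field * 100 = 1332 / 2560 * 100 = 52.0312%

52.0312 %


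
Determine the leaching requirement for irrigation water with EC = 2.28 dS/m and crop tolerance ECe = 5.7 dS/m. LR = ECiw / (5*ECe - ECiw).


LR = ECiw / (5*ECe - ECiw)
LR = 2.28 / (5*5.7 - 2.28)
LR = 2.28 / 26.2200

0.0870


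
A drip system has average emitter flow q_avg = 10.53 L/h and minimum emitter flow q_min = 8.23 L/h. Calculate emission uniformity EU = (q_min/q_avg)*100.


EU = (q_min/q_avg)*100 = (8.23/10.53)*100 = 78.1576%

78.1576 %


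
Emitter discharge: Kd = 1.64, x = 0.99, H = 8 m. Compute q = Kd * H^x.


q = Kd * H^x = 1.64 * 8^0.99 = 1.64 * 7.835362

12.8500 L/h


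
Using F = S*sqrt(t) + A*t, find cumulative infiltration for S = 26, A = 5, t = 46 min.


F = S*sqrt(t) + A*t
F = 26*sqrt(46) + 5*46
F = 26*6.782330 + 230

406.3406 mm


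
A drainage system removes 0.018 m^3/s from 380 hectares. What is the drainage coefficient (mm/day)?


DC = Q * 86400 / (A * 10000) * 1000
DC = 0.018 * 86400 / (380 * 10000) * 1000
DC = 1555200.0000 / 3800000

0.4093 mm/day


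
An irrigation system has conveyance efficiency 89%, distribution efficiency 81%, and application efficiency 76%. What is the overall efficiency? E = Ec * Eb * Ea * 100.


Ec = 0.89, Eb = 0.81, Ea = 0.76
E = 0.89 * 0.81 * 0.76 * 100 = 54.7884%

54.7884 %


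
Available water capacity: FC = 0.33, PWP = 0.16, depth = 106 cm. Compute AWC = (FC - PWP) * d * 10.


AWC = (FC - PWP) * d * 10
AWC = (0.33 - 0.16) * 106 * 10
AWC = 0.1700 * 106 * 10

180.2000 mm


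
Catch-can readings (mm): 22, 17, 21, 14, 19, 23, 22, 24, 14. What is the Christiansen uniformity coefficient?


mean = 19.555556 mm
MAD = 3.160494 mm
CU = (1 - 3.160494/19.555556)*100

83.8384 %


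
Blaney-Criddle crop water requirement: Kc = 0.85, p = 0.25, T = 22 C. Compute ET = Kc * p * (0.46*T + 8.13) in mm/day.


ET = Kc * p * (0.46*T + 8.13)
ET = 0.85 * 0.25 * (0.46*22 + 8.13)
ET = 0.85 * 0.25 * 18.2500

3.8781 mm/day


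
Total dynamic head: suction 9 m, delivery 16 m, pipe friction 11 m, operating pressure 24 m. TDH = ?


TDH = Hs + Hd + hf + Hp = 9 + 16 + 11 + 24 = 60

60 m


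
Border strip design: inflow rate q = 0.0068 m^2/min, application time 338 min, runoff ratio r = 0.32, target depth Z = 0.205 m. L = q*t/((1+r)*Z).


L = q*t/((1+r)*Z)
L = 0.0068*338/((1+0.32)*0.205)
L = 2.2984/0.2706

8.4937 m


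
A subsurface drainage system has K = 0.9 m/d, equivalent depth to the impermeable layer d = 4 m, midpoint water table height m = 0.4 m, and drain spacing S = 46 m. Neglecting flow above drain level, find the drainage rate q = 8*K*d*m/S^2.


q = 8*K*d*m/S^2
q = 8*0.9*4*0.4/46^2
q = 11.5200 / 2116

0.0054 m/d


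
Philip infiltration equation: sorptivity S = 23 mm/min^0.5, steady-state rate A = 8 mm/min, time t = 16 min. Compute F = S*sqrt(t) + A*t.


F = S*sqrt(t) + A*t
F = 23*sqrt(16) + 8*16
F = 23*4.000000 + 128

220.0000 mm


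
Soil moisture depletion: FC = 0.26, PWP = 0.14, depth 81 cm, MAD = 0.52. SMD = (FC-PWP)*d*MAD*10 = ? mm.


SMD = (FC - PWP) * d * MAD * 10
SMD = (0.26 - 0.14) * 81 * 0.52 * 10
SMD = 0.1200 * 81 * 0.52 * 10

50.5440 mm


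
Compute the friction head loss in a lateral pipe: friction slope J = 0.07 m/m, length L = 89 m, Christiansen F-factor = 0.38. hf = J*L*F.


hf = J * L * F = 0.07 * 89 * 0.38 = 2.3674 m

2.3674 m


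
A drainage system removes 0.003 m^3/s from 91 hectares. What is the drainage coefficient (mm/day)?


DC = Q * 86400 / (A * 10000) * 1000
DC = 0.003 * 86400 / (91 * 10000) * 1000
DC = 259200.0000 / 910000

0.2848 mm/day


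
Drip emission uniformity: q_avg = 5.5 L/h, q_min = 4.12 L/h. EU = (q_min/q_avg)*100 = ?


EU = (q_min/q_avg)*100 = (4.12/5.5)*100 = 74.9091%

74.9091 %


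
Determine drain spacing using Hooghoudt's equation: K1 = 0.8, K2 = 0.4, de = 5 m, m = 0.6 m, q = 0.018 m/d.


S^2 = 8*K2*de*m/q + 4*K1*m^2/q
S^2 = 8*0.4*5*0.6/0.018 + 4*0.8*0.6^2/0.018
S = sqrt(597.3333)

24.4404 m


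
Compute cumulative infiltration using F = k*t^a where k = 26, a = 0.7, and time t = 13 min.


F = k * t^a = 26 * 13^0.7
F = 26 * 6.022272

156.5791 mm


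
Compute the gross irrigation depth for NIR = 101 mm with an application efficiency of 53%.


Ea = 53% = 0.53
GID = NIR / Ea = 101 / 0.53 = 190.5660 mm

190.5660 mm


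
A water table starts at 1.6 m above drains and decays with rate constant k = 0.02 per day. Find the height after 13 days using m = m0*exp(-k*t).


m = m0 * exp(-k*t)
m = 1.6 * exp(-0.02 * 13)
m = 1.6 * exp(-0.2600)

1.2337 m


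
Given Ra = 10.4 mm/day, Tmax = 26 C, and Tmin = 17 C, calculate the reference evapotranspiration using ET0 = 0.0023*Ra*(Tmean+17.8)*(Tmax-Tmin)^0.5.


Tmean = (Tmax + Tmin)/2 = (26 + 17)/2 = 21.5
ET0 = 0.0023 * 10.4 * (21.5 + 17.8) * sqrt(26 - 17)
ET0 = 0.0023 * 10.4 * 39.3 * 3.000000

2.8202 mm/day


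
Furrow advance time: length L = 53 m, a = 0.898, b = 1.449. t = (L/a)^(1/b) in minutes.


t = (L/a)^(1/b)
t = (53/0.898)^(1/1.449)
t = 59.020045^(1/1.449)

16.6810 min


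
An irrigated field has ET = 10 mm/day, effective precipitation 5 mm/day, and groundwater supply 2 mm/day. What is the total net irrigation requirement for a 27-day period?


Daily deficit = ET - Pe - GW = 10 - 5 - 2 = 3 mm/day
NIR = 3 * 27 = 81 mm

81.0000 mm


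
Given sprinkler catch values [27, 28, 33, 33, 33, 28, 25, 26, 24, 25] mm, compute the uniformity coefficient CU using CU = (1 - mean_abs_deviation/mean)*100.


mean = 28.200000 mm
MAD = 2.880000 mm
CU = (1 - 2.880000/28.200000)*100

89.7872 %


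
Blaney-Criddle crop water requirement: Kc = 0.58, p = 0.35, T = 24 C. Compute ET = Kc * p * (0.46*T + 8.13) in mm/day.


ET = Kc * p * (0.46*T + 8.13)
ET = 0.58 * 0.35 * (0.46*24 + 8.13)
ET = 0.58 * 0.35 * 19.1700

3.8915 mm/day


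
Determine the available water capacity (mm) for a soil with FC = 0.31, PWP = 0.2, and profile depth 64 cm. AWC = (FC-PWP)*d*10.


AWC = (FC - PWP) * d * 10
AWC = (0.31 - 0.2) * 64 * 10
AWC = 0.1100 * 64 * 10

70.4000 mm


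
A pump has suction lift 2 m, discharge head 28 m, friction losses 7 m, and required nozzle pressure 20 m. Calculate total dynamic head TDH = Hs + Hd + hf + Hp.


TDH = Hs + Hd + hf + Hp = 2 + 28 + 7 + 20 = 57

57 m


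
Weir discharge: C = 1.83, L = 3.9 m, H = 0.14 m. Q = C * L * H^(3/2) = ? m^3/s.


Q = C * L * H^(3/2) = 1.83 * 3.9 * 0.14^1.5 = 1.83 * 3.9 * 0.052383

0.3739 m^3/s


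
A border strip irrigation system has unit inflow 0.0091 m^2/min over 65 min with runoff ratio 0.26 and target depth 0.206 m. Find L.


L = q*t/((1+r)*Z)
L = 0.0091*65/((1+0.26)*0.206)
L = 0.5915/0.25956

2.2789 m


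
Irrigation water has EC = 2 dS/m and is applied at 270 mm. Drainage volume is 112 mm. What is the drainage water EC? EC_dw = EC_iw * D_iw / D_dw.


EC_dw = EC_iw * D_iw / D_dw
EC_dw = 2 * 270 / 112
EC_dw = 540 / 112

4.8214 dS/m


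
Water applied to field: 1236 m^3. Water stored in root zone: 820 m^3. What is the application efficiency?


Ea = V_root / V_field * 100 = 820 / 1236 * 100 = 66.3430%

66.3430 %


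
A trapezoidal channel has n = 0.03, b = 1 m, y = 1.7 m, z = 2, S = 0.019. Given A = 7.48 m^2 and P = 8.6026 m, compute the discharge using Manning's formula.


R = A/P = 7.48/8.6026 = 0.869505
Q = (1/0.03) * 7.48 * 0.869505^(2/3) * 0.019^0.5

31.3092 m^3/s


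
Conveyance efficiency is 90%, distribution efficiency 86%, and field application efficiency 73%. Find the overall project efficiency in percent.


Ec = 0.9, Eb = 0.86, Ea = 0.73
E = 0.9 * 0.86 * 0.73 * 100 = 56.5020%

56.5020 %


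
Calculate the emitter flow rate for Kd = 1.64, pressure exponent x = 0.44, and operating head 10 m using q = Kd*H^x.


q = Kd * H^x = 1.64 * 10^0.44 = 1.64 * 2.754229

4.5169 L/h


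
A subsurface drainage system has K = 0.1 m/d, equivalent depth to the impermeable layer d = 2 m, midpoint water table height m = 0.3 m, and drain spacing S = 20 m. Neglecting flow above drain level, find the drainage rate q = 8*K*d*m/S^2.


q = 8*K*d*m/S^2
q = 8*0.1*2*0.3/20^2
q = 0.4800 / 400

0.0012 m/d


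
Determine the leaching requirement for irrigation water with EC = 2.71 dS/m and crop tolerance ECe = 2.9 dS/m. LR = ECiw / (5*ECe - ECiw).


LR = ECiw / (5*ECe - ECiw)
LR = 2.71 / (5*2.9 - 2.71)
LR = 2.71 / 11.7900

0.2299


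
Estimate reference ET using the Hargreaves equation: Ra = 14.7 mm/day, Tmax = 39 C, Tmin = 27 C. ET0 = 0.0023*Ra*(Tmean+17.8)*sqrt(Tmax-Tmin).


Tmean = (Tmax + Tmin)/2 = (39 + 27)/2 = 33.0
ET0 = 0.0023 * 14.7 * (33.0 + 17.8) * sqrt(39 - 27)
ET0 = 0.0023 * 14.7 * 50.8 * 3.464102

5.9498 mm/day


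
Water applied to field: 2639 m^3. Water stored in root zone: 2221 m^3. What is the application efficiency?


Ea = V_root / V_field * 100 = 2221 / 2639 * 100 = 84.1607%

84.1607 %


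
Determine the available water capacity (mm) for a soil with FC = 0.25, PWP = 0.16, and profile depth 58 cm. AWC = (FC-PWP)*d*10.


AWC = (FC - PWP) * d * 10
AWC = (0.25 - 0.16) * 58 * 10
AWC = 0.0900 * 58 * 10

52.2000 mm


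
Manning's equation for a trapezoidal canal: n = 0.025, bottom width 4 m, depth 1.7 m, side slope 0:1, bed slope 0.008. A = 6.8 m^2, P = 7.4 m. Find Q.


R = A/P = 6.8/7.4 = 0.918919
Q = (1/0.025) * 6.8 * 0.918919^(2/3) * 0.008^0.5

22.9949 m^3/s


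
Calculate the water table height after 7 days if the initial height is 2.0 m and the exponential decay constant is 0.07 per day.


m = m0 * exp(-k*t)
m = 2.0 * exp(-0.07 * 7)
m = 2.0 * exp(-0.4900)

1.2253 m


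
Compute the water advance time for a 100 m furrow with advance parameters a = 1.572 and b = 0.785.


t = (L/a)^(1/b)
t = (100/1.572)^(1/0.785)
t = 63.613232^(1/0.785)

198.3868 min


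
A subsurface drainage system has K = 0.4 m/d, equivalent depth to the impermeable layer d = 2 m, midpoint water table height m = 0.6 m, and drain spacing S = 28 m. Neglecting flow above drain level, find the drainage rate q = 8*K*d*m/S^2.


q = 8*K*d*m/S^2
q = 8*0.4*2*0.6/28^2
q = 3.8400 / 784

0.0049 m/d


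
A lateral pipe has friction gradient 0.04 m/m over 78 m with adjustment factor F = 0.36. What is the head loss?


hf = J * L * F = 0.04 * 78 * 0.36 = 1.1232 m

1.1232 m


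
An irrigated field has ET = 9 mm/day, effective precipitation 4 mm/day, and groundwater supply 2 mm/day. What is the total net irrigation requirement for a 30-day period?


Daily deficit = ET - Pe - GW = 9 - 4 - 2 = 3 mm/day
NIR = 3 * 30 = 90 mm

90.0000 mm


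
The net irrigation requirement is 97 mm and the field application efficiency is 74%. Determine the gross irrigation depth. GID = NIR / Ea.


Ea = 74% = 0.74
GID = NIR / Ea = 97 / 0.74 = 131.0811 mm

131.0811 mm


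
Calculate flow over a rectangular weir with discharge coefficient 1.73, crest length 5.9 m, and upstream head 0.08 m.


Q = C * L * H^(3/2) = 1.73 * 5.9 * 0.08^1.5 = 1.73 * 5.9 * 0.022627

0.2310 m^3/s


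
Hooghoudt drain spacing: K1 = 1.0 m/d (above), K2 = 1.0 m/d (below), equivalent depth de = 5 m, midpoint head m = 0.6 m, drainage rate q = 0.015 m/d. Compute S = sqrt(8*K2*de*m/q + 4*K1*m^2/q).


S^2 = 8*K2*de*m/q + 4*K1*m^2/q
S^2 = 8*1.0*5*0.6/0.015 + 4*1.0*0.6^2/0.015
S = sqrt(1696.0000)

41.1825 m


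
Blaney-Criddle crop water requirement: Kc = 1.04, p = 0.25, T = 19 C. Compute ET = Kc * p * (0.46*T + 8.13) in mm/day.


ET = Kc * p * (0.46*T + 8.13)
ET = 1.04 * 0.25 * (0.46*19 + 8.13)
ET = 1.04 * 0.25 * 16.8700

4.3862 mm/day


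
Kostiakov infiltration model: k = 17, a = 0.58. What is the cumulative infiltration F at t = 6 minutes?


F = k * t^a = 17 * 6^0.58
F = 17 * 2.827012

48.0592 mm


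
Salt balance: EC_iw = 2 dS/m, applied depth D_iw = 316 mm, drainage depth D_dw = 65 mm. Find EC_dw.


EC_dw = EC_iw * D_iw / D_dw
EC_dw = 2 * 316 / 65
EC_dw = 632 / 65

9.7231 dS/m


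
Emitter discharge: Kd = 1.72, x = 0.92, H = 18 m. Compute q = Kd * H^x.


q = Kd * H^x = 1.72 * 18^0.92 = 1.72 * 14.284028

24.5685 L/h


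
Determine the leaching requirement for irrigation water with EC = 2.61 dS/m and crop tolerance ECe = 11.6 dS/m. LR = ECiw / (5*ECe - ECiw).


LR = ECiw / (5*ECe - ECiw)
LR = 2.61 / (5*11.6 - 2.61)
LR = 2.61 / 55.3900

0.0471


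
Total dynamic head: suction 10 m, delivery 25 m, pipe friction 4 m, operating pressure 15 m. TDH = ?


TDH = Hs + Hd + hf + Hp = 10 + 25 + 4 + 15 = 54

54 m


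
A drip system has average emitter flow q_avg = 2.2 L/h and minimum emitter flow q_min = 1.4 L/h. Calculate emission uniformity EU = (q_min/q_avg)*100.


EU = (q_min/q_avg)*100 = (1.4/2.2)*100 = 63.6364%

63.6364 %


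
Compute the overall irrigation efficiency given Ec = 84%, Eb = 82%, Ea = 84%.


Ec = 0.84, Eb = 0.82, Ea = 0.84
E = 0.84 * 0.82 * 0.84 * 100 = 57.8592%

57.8592 %


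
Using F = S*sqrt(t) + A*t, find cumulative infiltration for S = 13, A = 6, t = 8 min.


F = S*sqrt(t) + A*t
F = 13*sqrt(8) + 6*8
F = 13*2.828427 + 48

84.7696 mm


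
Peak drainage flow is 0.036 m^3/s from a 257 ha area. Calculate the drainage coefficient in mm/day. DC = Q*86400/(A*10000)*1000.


DC = Q * 86400 / (A * 10000) * 1000
DC = 0.036 * 86400 / (257 * 10000) * 1000
DC = 3110400.0000 / 2570000

1.2103 mm/day


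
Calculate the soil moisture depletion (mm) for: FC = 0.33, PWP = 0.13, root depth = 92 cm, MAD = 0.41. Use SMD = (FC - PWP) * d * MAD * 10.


SMD = (FC - PWP) * d * MAD * 10
SMD = (0.33 - 0.13) * 92 * 0.41 * 10
SMD = 0.2000 * 92 * 0.41 * 10

75.4400 mm
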